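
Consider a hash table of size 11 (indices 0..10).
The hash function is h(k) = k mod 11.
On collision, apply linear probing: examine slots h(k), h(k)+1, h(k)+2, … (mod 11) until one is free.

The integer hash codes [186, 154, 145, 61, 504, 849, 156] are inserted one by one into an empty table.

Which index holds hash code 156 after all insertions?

4

186 hashes to 10; slot 10 is free → place at 10.
154 hashes to 0; slot 0 is free → place at 0.
145 hashes to 2; slot 2 is free → place at 2.
61 hashes to 6; slot 6 is free → place at 6.
504 hashes to 9; slot 9 is free → place at 9.
849 hashes to 2; 2 taken → place at 3.
156 hashes to 2; 2,3 taken → place at 4.
Table: [154, ., 145, 849, 156, ., 61, ., ., 504, 186]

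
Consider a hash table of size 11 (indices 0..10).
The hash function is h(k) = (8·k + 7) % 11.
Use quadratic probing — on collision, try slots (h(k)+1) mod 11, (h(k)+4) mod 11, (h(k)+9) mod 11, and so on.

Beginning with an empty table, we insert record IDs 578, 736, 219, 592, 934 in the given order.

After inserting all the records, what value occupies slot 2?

578: h=0 -> slot 0
736: h=10 -> slot 10
219: h=10, probe 10,0,3 -> slot 3
592: h=2 -> slot 2
934: h=10, probe 10,0,3,8 -> slot 8
Table: [578, -, 592, 219, -, -, -, -, 934, -, 736]

592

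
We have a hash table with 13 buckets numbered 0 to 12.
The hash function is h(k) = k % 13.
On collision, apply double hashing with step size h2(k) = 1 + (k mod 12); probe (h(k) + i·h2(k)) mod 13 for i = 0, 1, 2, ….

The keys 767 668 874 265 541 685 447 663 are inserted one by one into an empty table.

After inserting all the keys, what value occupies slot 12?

663

Insert 767: h=0, slot 0 empty → index 0.
Insert 668: h=5, slot 5 empty → index 5.
Insert 874: h=3, slot 3 empty → index 3.
Insert 265: h=5, h2=2, slot 5 occupied → index 7.
Insert 541: h=8, slot 8 empty → index 8.
Insert 685: h=9, slot 9 empty → index 9.
Insert 447: h=5, h2=4, slots 5,9,0 occupied → index 4.
Insert 663: h=0, h2=4, slots 0,4,8 occupied → index 12.
Table: [767, -, -, 874, 447, 668, -, 265, 541, 685, -, -, 663]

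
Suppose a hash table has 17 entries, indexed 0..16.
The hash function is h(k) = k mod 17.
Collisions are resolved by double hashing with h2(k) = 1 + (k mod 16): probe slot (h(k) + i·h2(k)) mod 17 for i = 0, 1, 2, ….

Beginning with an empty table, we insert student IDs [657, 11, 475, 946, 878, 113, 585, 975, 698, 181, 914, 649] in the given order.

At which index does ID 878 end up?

9

Insert 657: h=11, slot 11 empty -> index 11.
Insert 11: h=11, h2=12, slot 11 occupied -> index 6.
Insert 475: h=16, slot 16 empty -> index 16.
Insert 946: h=11, h2=3, slot 11 occupied -> index 14.
Insert 878: h=11, h2=15, slot 11 occupied -> index 9.
Insert 113: h=11, h2=2, slot 11 occupied -> index 13.
Insert 585: h=7, slot 7 empty -> index 7.
Insert 975: h=6, h2=16, slot 6 occupied -> index 5.
Insert 698: h=1, slot 1 empty -> index 1.
Insert 181: h=11, h2=6, slot 11 occupied -> index 0.
Insert 914: h=13, h2=3, slots 13,16 occupied -> index 2.
Insert 649: h=3, slot 3 empty -> index 3.
Table: [181, 698, 914, 649, ., 975, 11, 585, ., 878, ., 657, ., 113, 946, ., 475]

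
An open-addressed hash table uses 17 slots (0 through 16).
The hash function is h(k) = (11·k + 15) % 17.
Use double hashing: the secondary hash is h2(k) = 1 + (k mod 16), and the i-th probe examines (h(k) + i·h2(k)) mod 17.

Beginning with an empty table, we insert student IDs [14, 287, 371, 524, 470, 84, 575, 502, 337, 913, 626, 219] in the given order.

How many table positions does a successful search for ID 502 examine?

14 hashes to 16; slot 16 is free → place at 16.
287 hashes to 10; slot 10 is free → place at 10.
371 hashes to 16, h2=4; 16 taken → place at 3.
524 hashes to 16, h2=13; 16 taken → place at 12.
470 hashes to 0; slot 0 is free → place at 0.
84 hashes to 4; slot 4 is free → place at 4.
575 hashes to 16, h2=16; 16 taken → place at 15.
502 hashes to 12, h2=7; 12 taken → place at 2.
337 hashes to 16, h2=2; 16 taken → place at 1.
913 hashes to 11; slot 11 is free → place at 11.
626 hashes to 16, h2=3; 16,2 taken → place at 5.
219 hashes to 10, h2=12; 10,5,0,12 taken → place at 7.
Table: [470, 337, 502, 371, 84, 626, ., 219, ., ., 287, 913, 524, ., ., 575, 14]
Lookup 502: h=12, h2=7, probe 12,2 → found at 2.

2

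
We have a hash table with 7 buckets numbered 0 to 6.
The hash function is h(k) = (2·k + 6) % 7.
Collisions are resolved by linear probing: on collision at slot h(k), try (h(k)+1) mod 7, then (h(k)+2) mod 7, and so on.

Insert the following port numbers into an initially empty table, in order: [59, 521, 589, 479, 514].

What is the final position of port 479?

0

Insert 59: h=5, slot 5 empty => index 5.
Insert 521: h=5, slot 5 occupied => index 6.
Insert 589: h=1, slot 1 empty => index 1.
Insert 479: h=5, slots 5,6 occupied => index 0.
Insert 514: h=5, slots 5,6,0,1 occupied => index 2.
Table: [479, 589, 514, ∅, ∅, 59, 521]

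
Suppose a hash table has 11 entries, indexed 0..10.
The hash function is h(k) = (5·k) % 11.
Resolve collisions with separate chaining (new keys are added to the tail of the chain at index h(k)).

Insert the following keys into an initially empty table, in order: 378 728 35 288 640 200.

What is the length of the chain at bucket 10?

5

378 -> bucket 9
728 -> bucket 10
35 -> bucket 10 (collision)
288 -> bucket 10 (collision)
640 -> bucket 10 (collision)
200 -> bucket 10 (collision)
Final buckets:
0: —
1: —
2: —
3: —
4: —
5: —
6: —
7: —
8: —
9: 378
10: 728 -> 35 -> 288 -> 640 -> 200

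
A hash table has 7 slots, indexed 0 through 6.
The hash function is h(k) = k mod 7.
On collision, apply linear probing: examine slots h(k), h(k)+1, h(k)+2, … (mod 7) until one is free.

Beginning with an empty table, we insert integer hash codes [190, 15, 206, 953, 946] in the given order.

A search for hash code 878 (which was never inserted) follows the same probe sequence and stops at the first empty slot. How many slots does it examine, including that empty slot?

4

190 hashes to 1; slot 1 is free -> place at 1.
15 hashes to 1; 1 taken -> place at 2.
206 hashes to 3; slot 3 is free -> place at 3.
953 hashes to 1; 1,2,3 taken -> place at 4.
946 hashes to 1; 1,2,3,4 taken -> place at 5.
Table: [-, 190, 15, 206, 953, 946, -]
Lookup 878: h=3, probe 3,4,5,6 → slot 6 empty, not found.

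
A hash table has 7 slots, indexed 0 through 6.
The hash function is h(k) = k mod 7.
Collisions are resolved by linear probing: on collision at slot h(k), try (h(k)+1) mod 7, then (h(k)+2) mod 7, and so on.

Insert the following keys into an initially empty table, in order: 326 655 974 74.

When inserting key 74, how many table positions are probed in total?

3

Insert 326: h=4, slot 4 empty => index 4.
Insert 655: h=4, slot 4 occupied => index 5.
Insert 974: h=1, slot 1 empty => index 1.
Insert 74: h=4, slots 4,5 occupied => index 6.
Table: [—, 974, —, —, 326, 655, 74]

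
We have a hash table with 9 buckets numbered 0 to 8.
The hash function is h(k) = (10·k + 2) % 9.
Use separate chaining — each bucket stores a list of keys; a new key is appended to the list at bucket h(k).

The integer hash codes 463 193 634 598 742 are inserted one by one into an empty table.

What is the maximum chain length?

Insert 463: h=6, bucket 6 empty → new chain.
Insert 193: h=6, bucket 6 nonempty → append to chain.
Insert 634: h=6, bucket 6 nonempty → append to chain.
Insert 598: h=6, bucket 6 nonempty → append to chain.
Insert 742: h=6, bucket 6 nonempty → append to chain.
Final buckets:
0: —
1: —
2: —
3: —
4: —
5: —
6: 463 -> 193 -> 634 -> 598 -> 742
7: —
8: —

5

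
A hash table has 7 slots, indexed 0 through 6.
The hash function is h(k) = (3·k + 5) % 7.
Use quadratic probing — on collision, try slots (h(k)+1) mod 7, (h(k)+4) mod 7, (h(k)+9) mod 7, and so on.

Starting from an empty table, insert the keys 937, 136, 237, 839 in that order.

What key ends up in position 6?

Insert 937: h=2, slot 2 empty -> index 2.
Insert 136: h=0, slot 0 empty -> index 0.
Insert 237: h=2, slot 2 occupied -> index 3.
Insert 839: h=2, slots 2,3 occupied -> index 6.
Table: [136, -, 937, 237, -, -, 839]

839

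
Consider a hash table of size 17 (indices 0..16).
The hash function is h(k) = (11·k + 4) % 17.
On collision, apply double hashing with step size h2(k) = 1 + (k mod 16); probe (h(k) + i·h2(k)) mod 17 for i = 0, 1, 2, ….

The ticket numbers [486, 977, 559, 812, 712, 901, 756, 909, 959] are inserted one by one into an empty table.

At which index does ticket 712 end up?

Insert 486: h=12, slot 12 empty -> index 12.
Insert 977: h=7, slot 7 empty -> index 7.
Insert 559: h=16, slot 16 empty -> index 16.
Insert 812: h=11, slot 11 empty -> index 11.
Insert 712: h=16, h2=9, slot 16 occupied -> index 8.
Insert 901: h=4, slot 4 empty -> index 4.
Insert 756: h=7, h2=5, slots 7,12 occupied -> index 0.
Insert 909: h=7, h2=14, slots 7,4 occupied -> index 1.
Insert 959: h=13, slot 13 empty -> index 13.
Table: [756, 909, _, _, 901, _, _, 977, 712, _, _, 812, 486, 959, _, _, 559]

8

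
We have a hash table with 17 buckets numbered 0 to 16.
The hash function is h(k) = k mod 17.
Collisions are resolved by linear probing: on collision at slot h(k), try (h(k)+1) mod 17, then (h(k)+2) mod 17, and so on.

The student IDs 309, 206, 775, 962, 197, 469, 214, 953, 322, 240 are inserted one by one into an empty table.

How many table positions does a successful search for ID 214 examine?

5

309 hashes to 3; slot 3 is free → place at 3.
206 hashes to 2; slot 2 is free → place at 2.
775 hashes to 10; slot 10 is free → place at 10.
962 hashes to 10; 10 taken → place at 11.
197 hashes to 10; 10,11 taken → place at 12.
469 hashes to 10; 10,11,12 taken → place at 13.
214 hashes to 10; 10,11,12,13 taken → place at 14.
953 hashes to 1; slot 1 is free → place at 1.
322 hashes to 16; slot 16 is free → place at 16.
240 hashes to 2; 2,3 taken → place at 4.
Table: [—, 953, 206, 309, 240, —, —, —, —, —, 775, 962, 197, 469, 214, —, 322]
Lookup 214: h=10, probe 10,11,12,13,14 → found at 14.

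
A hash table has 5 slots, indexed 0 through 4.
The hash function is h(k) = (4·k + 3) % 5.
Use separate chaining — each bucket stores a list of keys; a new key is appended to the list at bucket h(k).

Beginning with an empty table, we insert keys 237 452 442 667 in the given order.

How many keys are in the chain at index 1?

237 → bucket 1
452 → bucket 1 (collision)
442 → bucket 1 (collision)
667 → bucket 1 (collision)
Final buckets:
0: .
1: 237 -> 452 -> 442 -> 667
2: .
3: .
4: .

4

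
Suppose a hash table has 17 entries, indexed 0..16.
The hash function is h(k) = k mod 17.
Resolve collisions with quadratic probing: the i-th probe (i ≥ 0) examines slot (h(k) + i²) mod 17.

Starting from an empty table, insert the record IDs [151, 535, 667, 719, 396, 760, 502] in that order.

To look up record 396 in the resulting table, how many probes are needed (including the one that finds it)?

151 hashes to 15; slot 15 is free → place at 15.
535 hashes to 8; slot 8 is free → place at 8.
667 hashes to 4; slot 4 is free → place at 4.
719 hashes to 5; slot 5 is free → place at 5.
396 hashes to 5; 5 taken → place at 6.
760 hashes to 12; slot 12 is free → place at 12.
502 hashes to 9; slot 9 is free → place at 9.
Table: [_, _, _, _, 667, 719, 396, _, 535, 502, _, _, 760, _, _, 151, _]
Lookup 396: h=5, probe 5,6 → found at 6.

2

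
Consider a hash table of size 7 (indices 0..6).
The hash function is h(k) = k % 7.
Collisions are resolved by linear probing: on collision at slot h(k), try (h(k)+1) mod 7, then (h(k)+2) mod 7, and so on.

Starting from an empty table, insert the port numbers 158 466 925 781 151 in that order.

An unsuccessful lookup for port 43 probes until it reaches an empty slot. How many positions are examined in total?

158 hashes to 4; slot 4 is free => place at 4.
466 hashes to 4; 4 taken => place at 5.
925 hashes to 1; slot 1 is free => place at 1.
781 hashes to 4; 4,5 taken => place at 6.
151 hashes to 4; 4,5,6 taken => place at 0.
Table: [151, 925, ∅, ∅, 158, 466, 781]
Lookup 43: h=1, probe 1,2 → slot 2 empty, not found.

2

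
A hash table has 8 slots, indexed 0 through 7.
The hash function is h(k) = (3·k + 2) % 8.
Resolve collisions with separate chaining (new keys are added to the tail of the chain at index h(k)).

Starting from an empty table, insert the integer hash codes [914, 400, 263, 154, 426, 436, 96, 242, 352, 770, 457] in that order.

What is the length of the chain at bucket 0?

Insert 914: h=0, bucket 0 empty -> new chain.
Insert 400: h=2, bucket 2 empty -> new chain.
Insert 263: h=7, bucket 7 empty -> new chain.
Insert 154: h=0, bucket 0 nonempty -> append to chain.
Insert 426: h=0, bucket 0 nonempty -> append to chain.
Insert 436: h=6, bucket 6 empty -> new chain.
Insert 96: h=2, bucket 2 nonempty -> append to chain.
Insert 242: h=0, bucket 0 nonempty -> append to chain.
Insert 352: h=2, bucket 2 nonempty -> append to chain.
Insert 770: h=0, bucket 0 nonempty -> append to chain.
Insert 457: h=5, bucket 5 empty -> new chain.
Final buckets:
0: 914 -> 154 -> 426 -> 242 -> 770
1: —
2: 400 -> 96 -> 352
3: —
4: —
5: 457
6: 436
7: 263

5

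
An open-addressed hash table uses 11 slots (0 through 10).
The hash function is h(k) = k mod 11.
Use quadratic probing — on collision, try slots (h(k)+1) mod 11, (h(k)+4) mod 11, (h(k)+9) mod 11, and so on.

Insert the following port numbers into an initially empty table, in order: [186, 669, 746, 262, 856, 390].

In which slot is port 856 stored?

Insert 186: h=10, slot 10 empty -> index 10.
Insert 669: h=9, slot 9 empty -> index 9.
Insert 746: h=9, slots 9,10 occupied -> index 2.
Insert 262: h=9, slots 9,10,2 occupied -> index 7.
Insert 856: h=9, slots 9,10,2,7 occupied -> index 3.
Insert 390: h=5, slot 5 empty -> index 5.
Table: [_, _, 746, 856, _, 390, _, 262, _, 669, 186]

3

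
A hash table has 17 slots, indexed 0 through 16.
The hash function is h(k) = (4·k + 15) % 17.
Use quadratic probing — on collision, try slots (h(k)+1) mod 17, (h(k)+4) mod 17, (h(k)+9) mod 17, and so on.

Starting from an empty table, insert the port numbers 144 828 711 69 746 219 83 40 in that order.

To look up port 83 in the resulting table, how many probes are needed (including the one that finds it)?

144 hashes to 13; slot 13 is free -> place at 13.
828 hashes to 12; slot 12 is free -> place at 12.
711 hashes to 3; slot 3 is free -> place at 3.
69 hashes to 2; slot 2 is free -> place at 2.
746 hashes to 7; slot 7 is free -> place at 7.
219 hashes to 7; 7 taken -> place at 8.
83 hashes to 7; 7,8 taken -> place at 11.
40 hashes to 5; slot 5 is free -> place at 5.
Table: [∅, ∅, 69, 711, ∅, 40, ∅, 746, 219, ∅, ∅, 83, 828, 144, ∅, ∅, ∅]
Lookup 83: h=7, probe 7,8,11 → found at 11.

3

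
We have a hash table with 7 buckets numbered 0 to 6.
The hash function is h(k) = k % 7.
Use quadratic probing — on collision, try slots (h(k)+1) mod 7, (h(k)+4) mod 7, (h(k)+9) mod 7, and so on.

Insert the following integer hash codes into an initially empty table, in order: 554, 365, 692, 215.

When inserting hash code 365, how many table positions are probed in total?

Insert 554: h=1, slot 1 empty => index 1.
Insert 365: h=1, slot 1 occupied => index 2.
Insert 692: h=6, slot 6 empty => index 6.
Insert 215: h=5, slot 5 empty => index 5.
Table: [_, 554, 365, _, _, 215, 692]

2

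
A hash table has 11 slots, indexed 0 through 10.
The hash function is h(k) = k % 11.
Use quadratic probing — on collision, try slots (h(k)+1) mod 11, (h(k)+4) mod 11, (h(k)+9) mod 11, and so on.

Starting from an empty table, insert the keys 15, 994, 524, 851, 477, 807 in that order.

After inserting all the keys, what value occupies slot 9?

807

Insert 15: h=4, slot 4 empty => index 4.
Insert 994: h=4, slot 4 occupied => index 5.
Insert 524: h=7, slot 7 empty => index 7.
Insert 851: h=4, slots 4,5 occupied => index 8.
Insert 477: h=4, slots 4,5,8 occupied => index 2.
Insert 807: h=4, slots 4,5,8,2 occupied => index 9.
Table: [∅, ∅, 477, ∅, 15, 994, ∅, 524, 851, 807, ∅]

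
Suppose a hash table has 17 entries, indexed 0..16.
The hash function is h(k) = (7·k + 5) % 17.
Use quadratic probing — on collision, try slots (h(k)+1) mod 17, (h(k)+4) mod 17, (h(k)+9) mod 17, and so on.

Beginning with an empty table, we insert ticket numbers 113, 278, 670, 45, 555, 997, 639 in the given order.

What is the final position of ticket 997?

113: h=14 -> slot 14
278: h=13 -> slot 13
670: h=3 -> slot 3
45: h=14, probe 14,15 -> slot 15
555: h=14, probe 14,15,1 -> slot 1
997: h=14, probe 14,15,1,6 -> slot 6
639: h=7 -> slot 7
Table: [—, 555, —, 670, —, —, 997, 639, —, —, —, —, —, 278, 113, 45, —]

6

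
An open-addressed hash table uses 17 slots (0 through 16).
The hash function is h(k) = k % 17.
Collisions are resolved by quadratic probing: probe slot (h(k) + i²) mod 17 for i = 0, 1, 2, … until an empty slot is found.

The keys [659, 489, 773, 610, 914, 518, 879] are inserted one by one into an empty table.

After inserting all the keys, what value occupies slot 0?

659: h=13 -> slot 13
489: h=13, probe 13,14 -> slot 14
773: h=8 -> slot 8
610: h=15 -> slot 15
914: h=13, probe 13,14,0 -> slot 0
518: h=8, probe 8,9 -> slot 9
879: h=12 -> slot 12
Table: [914, _, _, _, _, _, _, _, 773, 518, _, _, 879, 659, 489, 610, _]

914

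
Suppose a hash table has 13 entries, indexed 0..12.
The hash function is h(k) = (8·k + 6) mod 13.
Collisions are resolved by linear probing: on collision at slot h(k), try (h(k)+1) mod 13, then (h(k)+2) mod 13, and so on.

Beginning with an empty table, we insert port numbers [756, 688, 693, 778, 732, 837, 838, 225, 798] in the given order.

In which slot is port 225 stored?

1

756: h=9 -> slot 9
688: h=11 -> slot 11
693: h=12 -> slot 12
778: h=3 -> slot 3
732: h=12, probe 12,0 -> slot 0
837: h=7 -> slot 7
838: h=2 -> slot 2
225: h=12, probe 12,0,1 -> slot 1
798: h=7, probe 7,8 -> slot 8
Table: [732, 225, 838, 778, -, -, -, 837, 798, 756, -, 688, 693]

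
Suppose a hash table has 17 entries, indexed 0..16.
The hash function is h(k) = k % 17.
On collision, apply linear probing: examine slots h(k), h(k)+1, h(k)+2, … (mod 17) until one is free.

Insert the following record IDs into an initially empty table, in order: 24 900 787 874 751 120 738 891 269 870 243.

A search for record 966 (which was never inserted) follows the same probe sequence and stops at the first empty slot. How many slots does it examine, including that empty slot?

24 hashes to 7; slot 7 is free -> place at 7.
900 hashes to 16; slot 16 is free -> place at 16.
787 hashes to 5; slot 5 is free -> place at 5.
874 hashes to 7; 7 taken -> place at 8.
751 hashes to 3; slot 3 is free -> place at 3.
120 hashes to 1; slot 1 is free -> place at 1.
738 hashes to 7; 7,8 taken -> place at 9.
891 hashes to 7; 7,8,9 taken -> place at 10.
269 hashes to 14; slot 14 is free -> place at 14.
870 hashes to 3; 3 taken -> place at 4.
243 hashes to 5; 5 taken -> place at 6.
Table: [∅, 120, ∅, 751, 870, 787, 243, 24, 874, 738, 891, ∅, ∅, ∅, 269, ∅, 900]
Lookup 966: h=14, probe 14,15 → slot 15 empty, not found.

2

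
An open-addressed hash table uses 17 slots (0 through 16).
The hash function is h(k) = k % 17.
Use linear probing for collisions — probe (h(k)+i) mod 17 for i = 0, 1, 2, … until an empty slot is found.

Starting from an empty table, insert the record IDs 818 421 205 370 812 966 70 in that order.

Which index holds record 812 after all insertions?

15

818 hashes to 2; slot 2 is free => place at 2.
421 hashes to 13; slot 13 is free => place at 13.
205 hashes to 1; slot 1 is free => place at 1.
370 hashes to 13; 13 taken => place at 14.
812 hashes to 13; 13,14 taken => place at 15.
966 hashes to 14; 14,15 taken => place at 16.
70 hashes to 2; 2 taken => place at 3.
Table: [_, 205, 818, 70, _, _, _, _, _, _, _, _, _, 421, 370, 812, 966]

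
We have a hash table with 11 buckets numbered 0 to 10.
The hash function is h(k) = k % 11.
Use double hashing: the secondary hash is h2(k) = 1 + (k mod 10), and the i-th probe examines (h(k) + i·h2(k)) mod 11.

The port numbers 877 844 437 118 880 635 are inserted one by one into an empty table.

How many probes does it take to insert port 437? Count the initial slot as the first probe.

2

877: h=8 → slot 8
844: h=8, h2=5, probe 8,2 → slot 2
437: h=8, h2=8, probe 8,5 → slot 5
118: h=8, h2=9, probe 8,6 → slot 6
880: h=0 → slot 0
635: h=8, h2=6, probe 8,3 → slot 3
Table: [880, —, 844, 635, —, 437, 118, —, 877, —, —]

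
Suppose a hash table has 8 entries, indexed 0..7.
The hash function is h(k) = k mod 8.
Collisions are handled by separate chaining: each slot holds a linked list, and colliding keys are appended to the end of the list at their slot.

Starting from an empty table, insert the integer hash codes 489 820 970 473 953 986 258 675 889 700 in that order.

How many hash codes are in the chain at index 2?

3

489 -> bucket 1
820 -> bucket 4
970 -> bucket 2
473 -> bucket 1 (collision)
953 -> bucket 1 (collision)
986 -> bucket 2 (collision)
258 -> bucket 2 (collision)
675 -> bucket 3
889 -> bucket 1 (collision)
700 -> bucket 4 (collision)
Final buckets:
0: ∅
1: 489 -> 473 -> 953 -> 889
2: 970 -> 986 -> 258
3: 675
4: 820 -> 700
5: ∅
6: ∅
7: ∅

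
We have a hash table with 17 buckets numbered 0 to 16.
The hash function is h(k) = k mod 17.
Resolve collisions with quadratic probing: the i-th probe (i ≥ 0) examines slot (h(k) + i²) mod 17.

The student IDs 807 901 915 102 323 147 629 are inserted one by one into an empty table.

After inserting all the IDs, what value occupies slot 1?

102

807 hashes to 8; slot 8 is free => place at 8.
901 hashes to 0; slot 0 is free => place at 0.
915 hashes to 14; slot 14 is free => place at 14.
102 hashes to 0; 0 taken => place at 1.
323 hashes to 0; 0,1 taken => place at 4.
147 hashes to 11; slot 11 is free => place at 11.
629 hashes to 0; 0,1,4 taken => place at 9.
Table: [901, 102, -, -, 323, -, -, -, 807, 629, -, 147, -, -, 915, -, -]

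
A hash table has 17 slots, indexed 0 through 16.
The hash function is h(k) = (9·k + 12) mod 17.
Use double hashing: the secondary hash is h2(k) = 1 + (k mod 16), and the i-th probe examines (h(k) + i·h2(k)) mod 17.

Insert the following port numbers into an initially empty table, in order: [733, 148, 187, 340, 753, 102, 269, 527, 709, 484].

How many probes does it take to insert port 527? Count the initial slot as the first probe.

733 hashes to 13; slot 13 is free => place at 13.
148 hashes to 1; slot 1 is free => place at 1.
187 hashes to 12; slot 12 is free => place at 12.
340 hashes to 12, h2=5; 12 taken => place at 0.
753 hashes to 6; slot 6 is free => place at 6.
102 hashes to 12, h2=7; 12 taken => place at 2.
269 hashes to 2, h2=14; 2 taken => place at 16.
527 hashes to 12, h2=16; 12 taken => place at 11.
709 hashes to 1, h2=6; 1 taken => place at 7.
484 hashes to 16, h2=5; 16 taken => place at 4.
Table: [340, 148, 102, —, 484, —, 753, 709, —, —, —, 527, 187, 733, —, —, 269]

2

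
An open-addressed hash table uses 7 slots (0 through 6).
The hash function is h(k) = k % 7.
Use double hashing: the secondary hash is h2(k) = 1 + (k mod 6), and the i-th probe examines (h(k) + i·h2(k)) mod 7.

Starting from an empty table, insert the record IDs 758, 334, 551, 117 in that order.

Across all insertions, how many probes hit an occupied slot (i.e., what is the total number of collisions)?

Insert 758: h=2, slot 2 empty -> index 2.
Insert 334: h=5, slot 5 empty -> index 5.
Insert 551: h=5, h2=6, slot 5 occupied -> index 4.
Insert 117: h=5, h2=4, slots 5,2 occupied -> index 6.
Table: [—, —, 758, —, 551, 334, 117]

3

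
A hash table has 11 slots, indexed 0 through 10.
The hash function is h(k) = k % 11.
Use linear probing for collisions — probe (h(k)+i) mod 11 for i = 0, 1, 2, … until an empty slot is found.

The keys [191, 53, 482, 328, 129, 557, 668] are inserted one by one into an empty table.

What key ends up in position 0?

328

191: h=4 => slot 4
53: h=9 => slot 9
482: h=9, probe 9,10 => slot 10
328: h=9, probe 9,10,0 => slot 0
129: h=8 => slot 8
557: h=7 => slot 7
668: h=8, probe 8,9,10,0,1 => slot 1
Table: [328, 668, —, —, 191, —, —, 557, 129, 53, 482]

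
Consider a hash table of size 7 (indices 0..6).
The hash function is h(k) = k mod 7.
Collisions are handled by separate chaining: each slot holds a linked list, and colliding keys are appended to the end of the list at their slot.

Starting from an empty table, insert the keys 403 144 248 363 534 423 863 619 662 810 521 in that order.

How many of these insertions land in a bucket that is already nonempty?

6

403 -> bucket 4
144 -> bucket 4 (collision)
248 -> bucket 3
363 -> bucket 6
534 -> bucket 2
423 -> bucket 3 (collision)
863 -> bucket 2 (collision)
619 -> bucket 3 (collision)
662 -> bucket 4 (collision)
810 -> bucket 5
521 -> bucket 3 (collision)
Final buckets:
0: _
1: _
2: 534 -> 863
3: 248 -> 423 -> 619 -> 521
4: 403 -> 144 -> 662
5: 810
6: 363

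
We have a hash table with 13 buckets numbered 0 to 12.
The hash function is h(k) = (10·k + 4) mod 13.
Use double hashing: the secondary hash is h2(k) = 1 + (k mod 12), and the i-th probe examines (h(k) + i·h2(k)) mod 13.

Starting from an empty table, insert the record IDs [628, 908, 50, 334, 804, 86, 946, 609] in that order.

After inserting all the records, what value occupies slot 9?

628: h=5 → slot 5
908: h=10 → slot 10
50: h=10, h2=3, probe 10,0 → slot 0
334: h=3 → slot 3
804: h=10, h2=1, probe 10,11 → slot 11
86: h=6 → slot 6
946: h=0, h2=11, probe 0,11,9 → slot 9
609: h=10, h2=10, probe 10,7 → slot 7
Table: [50, _, _, 334, _, 628, 86, 609, _, 946, 908, 804, _]

946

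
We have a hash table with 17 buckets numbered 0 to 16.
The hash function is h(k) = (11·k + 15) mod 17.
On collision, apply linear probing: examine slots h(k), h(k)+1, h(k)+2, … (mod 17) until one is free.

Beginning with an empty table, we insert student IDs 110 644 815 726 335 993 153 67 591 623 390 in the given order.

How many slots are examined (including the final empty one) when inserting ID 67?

Insert 110: h=1, slot 1 empty => index 1.
Insert 644: h=10, slot 10 empty => index 10.
Insert 815: h=4, slot 4 empty => index 4.
Insert 726: h=11, slot 11 empty => index 11.
Insert 335: h=11, slot 11 occupied => index 12.
Insert 993: h=7, slot 7 empty => index 7.
Insert 153: h=15, slot 15 empty => index 15.
Insert 67: h=4, slot 4 occupied => index 5.
Insert 591: h=5, slot 5 occupied => index 6.
Insert 623: h=0, slot 0 empty => index 0.
Insert 390: h=4, slots 4,5,6,7 occupied => index 8.
Table: [623, 110, _, _, 815, 67, 591, 993, 390, _, 644, 726, 335, _, _, 153, _]

2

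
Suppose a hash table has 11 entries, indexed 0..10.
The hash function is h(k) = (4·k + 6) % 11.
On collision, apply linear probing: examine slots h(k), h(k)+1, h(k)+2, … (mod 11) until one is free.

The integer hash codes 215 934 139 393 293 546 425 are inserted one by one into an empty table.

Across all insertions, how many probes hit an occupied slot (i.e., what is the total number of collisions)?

Insert 215: h=8, slot 8 empty → index 8.
Insert 934: h=2, slot 2 empty → index 2.
Insert 139: h=1, slot 1 empty → index 1.
Insert 393: h=5, slot 5 empty → index 5.
Insert 293: h=1, slots 1,2 occupied → index 3.
Insert 546: h=1, slots 1,2,3 occupied → index 4.
Insert 425: h=1, slots 1,2,3,4,5 occupied → index 6.
Table: [∅, 139, 934, 293, 546, 393, 425, ∅, 215, ∅, ∅]

10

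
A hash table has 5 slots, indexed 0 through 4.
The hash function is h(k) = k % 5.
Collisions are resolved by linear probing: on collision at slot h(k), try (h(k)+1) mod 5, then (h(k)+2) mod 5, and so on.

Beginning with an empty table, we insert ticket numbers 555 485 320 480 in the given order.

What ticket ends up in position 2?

320

555 hashes to 0; slot 0 is free -> place at 0.
485 hashes to 0; 0 taken -> place at 1.
320 hashes to 0; 0,1 taken -> place at 2.
480 hashes to 0; 0,1,2 taken -> place at 3.
Table: [555, 485, 320, 480, _]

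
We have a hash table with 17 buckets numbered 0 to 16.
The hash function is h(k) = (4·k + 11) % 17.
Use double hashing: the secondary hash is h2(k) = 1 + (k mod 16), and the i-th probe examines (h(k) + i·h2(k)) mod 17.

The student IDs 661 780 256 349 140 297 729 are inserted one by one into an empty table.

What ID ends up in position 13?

661 hashes to 3; slot 3 is free → place at 3.
780 hashes to 3, h2=13; 3 taken → place at 16.
256 hashes to 15; slot 15 is free → place at 15.
349 hashes to 13; slot 13 is free → place at 13.
140 hashes to 10; slot 10 is free → place at 10.
297 hashes to 9; slot 9 is free → place at 9.
729 hashes to 3, h2=10; 3,13 taken → place at 6.
Table: [., ., ., 661, ., ., 729, ., ., 297, 140, ., ., 349, ., 256, 780]

349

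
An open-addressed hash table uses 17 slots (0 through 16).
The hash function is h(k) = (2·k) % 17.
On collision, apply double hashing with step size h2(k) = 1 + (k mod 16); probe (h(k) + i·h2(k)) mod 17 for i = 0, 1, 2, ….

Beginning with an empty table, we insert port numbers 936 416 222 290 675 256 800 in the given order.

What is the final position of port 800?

936 hashes to 2; slot 2 is free => place at 2.
416 hashes to 16; slot 16 is free => place at 16.
222 hashes to 2, h2=15; 2 taken => place at 0.
290 hashes to 2, h2=3; 2 taken => place at 5.
675 hashes to 7; slot 7 is free => place at 7.
256 hashes to 2, h2=1; 2 taken => place at 3.
800 hashes to 2, h2=1; 2,3 taken => place at 4.
Table: [222, ., 936, 256, 800, 290, ., 675, ., ., ., ., ., ., ., ., 416]

4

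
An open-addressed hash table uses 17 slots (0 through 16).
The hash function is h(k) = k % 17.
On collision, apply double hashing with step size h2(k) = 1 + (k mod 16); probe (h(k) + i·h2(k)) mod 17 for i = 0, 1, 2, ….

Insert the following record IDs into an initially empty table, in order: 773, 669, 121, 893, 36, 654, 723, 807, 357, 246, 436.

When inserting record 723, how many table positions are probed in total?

773: h=8 -> slot 8
669: h=6 -> slot 6
121: h=2 -> slot 2
893: h=9 -> slot 9
36: h=2, h2=5, probe 2,7 -> slot 7
654: h=8, h2=15, probe 8,6,4 -> slot 4
723: h=9, h2=4, probe 9,13 -> slot 13
807: h=8, h2=8, probe 8,16 -> slot 16
357: h=0 -> slot 0
246: h=8, h2=7, probe 8,15 -> slot 15
436: h=11 -> slot 11
Table: [357, —, 121, —, 654, —, 669, 36, 773, 893, —, 436, —, 723, —, 246, 807]

2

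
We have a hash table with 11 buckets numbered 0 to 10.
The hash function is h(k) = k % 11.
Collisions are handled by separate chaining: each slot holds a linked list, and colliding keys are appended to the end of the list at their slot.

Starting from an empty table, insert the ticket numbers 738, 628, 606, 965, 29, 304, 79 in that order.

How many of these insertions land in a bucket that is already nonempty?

Insert 738: h=1, bucket 1 empty → new chain.
Insert 628: h=1, bucket 1 nonempty → append to chain.
Insert 606: h=1, bucket 1 nonempty → append to chain.
Insert 965: h=8, bucket 8 empty → new chain.
Insert 29: h=7, bucket 7 empty → new chain.
Insert 304: h=7, bucket 7 nonempty → append to chain.
Insert 79: h=2, bucket 2 empty → new chain.
Final buckets:
0: -
1: 738 -> 628 -> 606
2: 79
3: -
4: -
5: -
6: -
7: 29 -> 304
8: 965
9: -
10: -

3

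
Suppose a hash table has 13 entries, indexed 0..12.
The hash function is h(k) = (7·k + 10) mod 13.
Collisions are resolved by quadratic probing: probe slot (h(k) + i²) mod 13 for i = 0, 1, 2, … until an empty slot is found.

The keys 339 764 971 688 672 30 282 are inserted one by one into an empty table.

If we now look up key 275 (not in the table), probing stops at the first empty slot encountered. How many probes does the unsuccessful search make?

339: h=4 -> slot 4
764: h=2 -> slot 2
971: h=8 -> slot 8
688: h=3 -> slot 3
672: h=8, probe 8,9 -> slot 9
30: h=12 -> slot 12
282: h=8, probe 8,9,12,4,11 -> slot 11
Table: [—, —, 764, 688, 339, —, —, —, 971, 672, —, 282, 30]
Lookup 275: h=11, probe 11,12,2,7 → slot 7 empty, not found.

4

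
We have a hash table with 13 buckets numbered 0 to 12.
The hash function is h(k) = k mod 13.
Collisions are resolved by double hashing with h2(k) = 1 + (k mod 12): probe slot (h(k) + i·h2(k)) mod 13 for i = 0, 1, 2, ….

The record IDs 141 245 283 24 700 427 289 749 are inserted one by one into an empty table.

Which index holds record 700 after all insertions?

3

141: h=11 => slot 11
245: h=11, h2=6, probe 11,4 => slot 4
283: h=10 => slot 10
24: h=11, h2=1, probe 11,12 => slot 12
700: h=11, h2=5, probe 11,3 => slot 3
427: h=11, h2=8, probe 11,6 => slot 6
289: h=3, h2=2, probe 3,5 => slot 5
749: h=8 => slot 8
Table: [-, -, -, 700, 245, 289, 427, -, 749, -, 283, 141, 24]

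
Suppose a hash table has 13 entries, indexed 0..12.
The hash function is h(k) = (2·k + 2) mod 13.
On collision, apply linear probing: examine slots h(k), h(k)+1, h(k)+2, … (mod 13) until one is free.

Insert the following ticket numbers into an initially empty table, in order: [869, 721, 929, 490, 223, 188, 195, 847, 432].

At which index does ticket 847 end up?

869 hashes to 11; slot 11 is free -> place at 11.
721 hashes to 1; slot 1 is free -> place at 1.
929 hashes to 1; 1 taken -> place at 2.
490 hashes to 7; slot 7 is free -> place at 7.
223 hashes to 6; slot 6 is free -> place at 6.
188 hashes to 1; 1,2 taken -> place at 3.
195 hashes to 2; 2,3 taken -> place at 4.
847 hashes to 6; 6,7 taken -> place at 8.
432 hashes to 8; 8 taken -> place at 9.
Table: [_, 721, 929, 188, 195, _, 223, 490, 847, 432, _, 869, _]

8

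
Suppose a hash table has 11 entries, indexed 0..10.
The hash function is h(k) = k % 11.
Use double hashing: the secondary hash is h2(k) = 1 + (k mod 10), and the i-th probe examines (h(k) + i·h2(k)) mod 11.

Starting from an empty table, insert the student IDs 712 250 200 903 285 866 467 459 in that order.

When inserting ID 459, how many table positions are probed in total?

712 hashes to 8; slot 8 is free -> place at 8.
250 hashes to 8, h2=1; 8 taken -> place at 9.
200 hashes to 2; slot 2 is free -> place at 2.
903 hashes to 1; slot 1 is free -> place at 1.
285 hashes to 10; slot 10 is free -> place at 10.
866 hashes to 8, h2=7; 8 taken -> place at 4.
467 hashes to 5; slot 5 is free -> place at 5.
459 hashes to 8, h2=10; 8 taken -> place at 7.
Table: [—, 903, 200, —, 866, 467, —, 459, 712, 250, 285]

2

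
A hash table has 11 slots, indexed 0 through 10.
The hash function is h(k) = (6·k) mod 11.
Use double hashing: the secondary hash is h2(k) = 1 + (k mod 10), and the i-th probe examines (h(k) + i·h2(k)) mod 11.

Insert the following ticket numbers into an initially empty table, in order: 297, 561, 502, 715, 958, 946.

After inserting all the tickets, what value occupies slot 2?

297: h=0 => slot 0
561: h=0, h2=2, probe 0,2 => slot 2
502: h=9 => slot 9
715: h=0, h2=6, probe 0,6 => slot 6
958: h=6, h2=9, probe 6,4 => slot 4
946: h=0, h2=7, probe 0,7 => slot 7
Table: [297, ., 561, ., 958, ., 715, 946, ., 502, .]

561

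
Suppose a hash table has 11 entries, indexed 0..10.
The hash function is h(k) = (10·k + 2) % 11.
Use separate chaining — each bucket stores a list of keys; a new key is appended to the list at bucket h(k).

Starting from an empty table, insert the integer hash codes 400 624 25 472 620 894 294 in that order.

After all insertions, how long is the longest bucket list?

2

400 -> bucket 9
624 -> bucket 5
25 -> bucket 10
472 -> bucket 3
620 -> bucket 9 (collision)
894 -> bucket 10 (collision)
294 -> bucket 5 (collision)
Final buckets:
0: —
1: —
2: —
3: 472
4: —
5: 624 -> 294
6: —
7: —
8: —
9: 400 -> 620
10: 25 -> 894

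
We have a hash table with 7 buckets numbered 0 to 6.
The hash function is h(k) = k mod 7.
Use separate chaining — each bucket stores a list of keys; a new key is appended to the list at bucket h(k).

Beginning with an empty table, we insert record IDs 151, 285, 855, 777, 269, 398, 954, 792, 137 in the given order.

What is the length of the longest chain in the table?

2

Insert 151: h=4, bucket 4 empty -> new chain.
Insert 285: h=5, bucket 5 empty -> new chain.
Insert 855: h=1, bucket 1 empty -> new chain.
Insert 777: h=0, bucket 0 empty -> new chain.
Insert 269: h=3, bucket 3 empty -> new chain.
Insert 398: h=6, bucket 6 empty -> new chain.
Insert 954: h=2, bucket 2 empty -> new chain.
Insert 792: h=1, bucket 1 nonempty -> append to chain.
Insert 137: h=4, bucket 4 nonempty -> append to chain.
Final buckets:
0: 777
1: 855 -> 792
2: 954
3: 269
4: 151 -> 137
5: 285
6: 398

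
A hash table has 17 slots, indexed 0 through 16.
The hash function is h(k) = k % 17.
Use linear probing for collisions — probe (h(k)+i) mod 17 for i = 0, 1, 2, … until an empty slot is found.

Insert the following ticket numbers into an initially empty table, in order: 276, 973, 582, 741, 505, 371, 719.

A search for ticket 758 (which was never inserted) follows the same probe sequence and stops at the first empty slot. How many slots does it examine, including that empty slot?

2

Insert 276: h=4, slot 4 empty → index 4.
Insert 973: h=4, slot 4 occupied → index 5.
Insert 582: h=4, slots 4,5 occupied → index 6.
Insert 741: h=10, slot 10 empty → index 10.
Insert 505: h=12, slot 12 empty → index 12.
Insert 371: h=14, slot 14 empty → index 14.
Insert 719: h=5, slots 5,6 occupied → index 7.
Table: [—, —, —, —, 276, 973, 582, 719, —, —, 741, —, 505, —, 371, —, —]
Lookup 758: h=10, probe 10,11 → slot 11 empty, not found.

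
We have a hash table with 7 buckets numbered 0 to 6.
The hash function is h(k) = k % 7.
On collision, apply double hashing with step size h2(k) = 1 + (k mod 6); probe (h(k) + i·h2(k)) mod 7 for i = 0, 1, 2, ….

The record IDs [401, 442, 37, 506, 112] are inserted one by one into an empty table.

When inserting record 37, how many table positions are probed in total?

401: h=2 => slot 2
442: h=1 => slot 1
37: h=2, h2=2, probe 2,4 => slot 4
506: h=2, h2=3, probe 2,5 => slot 5
112: h=0 => slot 0
Table: [112, 442, 401, -, 37, 506, -]

2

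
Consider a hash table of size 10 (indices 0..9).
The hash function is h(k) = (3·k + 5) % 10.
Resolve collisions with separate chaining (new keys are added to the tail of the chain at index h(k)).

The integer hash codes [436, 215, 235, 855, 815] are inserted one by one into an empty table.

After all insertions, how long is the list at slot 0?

4

436 → bucket 3
215 → bucket 0
235 → bucket 0 (collision)
855 → bucket 0 (collision)
815 → bucket 0 (collision)
Final buckets:
0: 215 -> 235 -> 855 -> 815
1: ∅
2: ∅
3: 436
4: ∅
5: ∅
6: ∅
7: ∅
8: ∅
9: ∅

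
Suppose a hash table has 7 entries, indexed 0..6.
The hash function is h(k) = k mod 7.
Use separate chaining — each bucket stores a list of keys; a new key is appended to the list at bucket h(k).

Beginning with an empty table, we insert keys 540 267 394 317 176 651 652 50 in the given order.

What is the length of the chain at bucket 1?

5

Insert 540: h=1, bucket 1 empty -> new chain.
Insert 267: h=1, bucket 1 nonempty -> append to chain.
Insert 394: h=2, bucket 2 empty -> new chain.
Insert 317: h=2, bucket 2 nonempty -> append to chain.
Insert 176: h=1, bucket 1 nonempty -> append to chain.
Insert 651: h=0, bucket 0 empty -> new chain.
Insert 652: h=1, bucket 1 nonempty -> append to chain.
Insert 50: h=1, bucket 1 nonempty -> append to chain.
Final buckets:
0: 651
1: 540 -> 267 -> 176 -> 652 -> 50
2: 394 -> 317
3: ∅
4: ∅
5: ∅
6: ∅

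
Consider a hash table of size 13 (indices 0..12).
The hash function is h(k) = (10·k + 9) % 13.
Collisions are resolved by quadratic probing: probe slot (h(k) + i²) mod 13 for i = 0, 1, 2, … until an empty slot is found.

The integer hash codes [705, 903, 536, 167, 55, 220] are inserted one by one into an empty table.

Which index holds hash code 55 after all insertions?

705: h=0 → slot 0
903: h=4 → slot 4
536: h=0, probe 0,1 → slot 1
167: h=2 → slot 2
55: h=0, probe 0,1,4,9 → slot 9
220: h=12 → slot 12
Table: [705, 536, 167, ., 903, ., ., ., ., 55, ., ., 220]

9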